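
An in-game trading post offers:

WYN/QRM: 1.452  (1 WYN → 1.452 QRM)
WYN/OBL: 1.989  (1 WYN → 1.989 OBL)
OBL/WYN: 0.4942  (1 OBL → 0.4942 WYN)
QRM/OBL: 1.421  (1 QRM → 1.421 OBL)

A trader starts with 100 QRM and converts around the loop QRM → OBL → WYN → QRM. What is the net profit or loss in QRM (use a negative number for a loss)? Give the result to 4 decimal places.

100 QRM × 1.421 = 142.1 OBL
142.1 OBL × 0.4942 = 70.22582 WYN
70.22582 WYN × 1.452 = 101.96789064 QRM
Net change: 101.96789064 − 100 = 1.96789064 QRM

1.9679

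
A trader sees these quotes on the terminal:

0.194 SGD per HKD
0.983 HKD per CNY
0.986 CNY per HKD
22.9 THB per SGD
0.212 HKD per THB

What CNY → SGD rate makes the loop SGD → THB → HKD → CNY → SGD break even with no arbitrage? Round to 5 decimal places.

Known legs of the cycle: 22.9 × 0.212 × 0.986 = 4.7868328
For no arbitrage the full-cycle product must be 1, so the missing rate is 1 / 4.7868328 ≈ 0.2089064.

0.20891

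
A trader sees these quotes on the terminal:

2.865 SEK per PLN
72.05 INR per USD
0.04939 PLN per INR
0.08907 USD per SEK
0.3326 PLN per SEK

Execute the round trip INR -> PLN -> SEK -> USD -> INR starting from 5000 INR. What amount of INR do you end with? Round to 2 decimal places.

4540.45

5000 INR × 0.04939 = 246.95 PLN
246.95 PLN × 2.865 = 707.51175 SEK
707.51175 SEK × 0.08907 = 63.0180715725 USD
63.0180715725 USD × 72.05 = 4540.452056798625 INR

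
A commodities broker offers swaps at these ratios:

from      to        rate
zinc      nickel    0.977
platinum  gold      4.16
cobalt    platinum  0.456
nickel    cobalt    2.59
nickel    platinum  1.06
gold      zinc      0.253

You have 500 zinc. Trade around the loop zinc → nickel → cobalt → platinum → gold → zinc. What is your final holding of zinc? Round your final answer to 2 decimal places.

500 zinc × 0.977 = 488.5 nickel
488.5 nickel × 2.59 = 1265.215 cobalt
1265.215 cobalt × 0.456 = 576.93804 platinum
576.93804 platinum × 4.16 = 2400.0622464 gold
2400.0622464 gold × 0.253 = 607.2157483392 zinc

607.22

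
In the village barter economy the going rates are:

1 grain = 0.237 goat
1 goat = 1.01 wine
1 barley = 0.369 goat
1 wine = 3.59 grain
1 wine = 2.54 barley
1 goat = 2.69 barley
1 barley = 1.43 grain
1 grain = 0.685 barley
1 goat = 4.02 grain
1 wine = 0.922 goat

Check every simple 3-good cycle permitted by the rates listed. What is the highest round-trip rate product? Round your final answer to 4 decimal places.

1.0161

barley→goat→grain→barley: 0.369 × 4.02 × 0.685 = 1.01612
wine→barley→goat→wine: 2.54 × 0.369 × 1.01 = 0.94663
barley→grain→goat→barley: 1.43 × 0.237 × 2.69 = 0.91167
wine→grain→goat→wine: 3.59 × 0.237 × 1.01 = 0.85934
Maximum is barley→goat→grain→barley at 1.0161; arbitrage exists.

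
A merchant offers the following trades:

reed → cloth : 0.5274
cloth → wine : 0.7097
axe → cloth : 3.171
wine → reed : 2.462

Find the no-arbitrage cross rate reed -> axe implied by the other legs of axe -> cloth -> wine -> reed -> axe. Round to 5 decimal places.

0.18048

Known legs of the cycle: 3.171 × 0.7097 × 2.462 = 5.5406293194
For no arbitrage the full-cycle product must be 1, so the missing rate is 1 / 5.5406293194 ≈ 0.1804849.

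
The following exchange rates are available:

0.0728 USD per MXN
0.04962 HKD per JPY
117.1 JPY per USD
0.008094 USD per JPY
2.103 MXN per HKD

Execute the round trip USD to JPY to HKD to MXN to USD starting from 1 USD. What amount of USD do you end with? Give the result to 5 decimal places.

0.88958

1 USD × 117.1 = 117.1 JPY
117.1 JPY × 0.04962 = 5.810502 HKD
5.810502 HKD × 2.103 = 12.219485706 MXN
12.219485706 MXN × 0.0728 = 0.8895785593968 USD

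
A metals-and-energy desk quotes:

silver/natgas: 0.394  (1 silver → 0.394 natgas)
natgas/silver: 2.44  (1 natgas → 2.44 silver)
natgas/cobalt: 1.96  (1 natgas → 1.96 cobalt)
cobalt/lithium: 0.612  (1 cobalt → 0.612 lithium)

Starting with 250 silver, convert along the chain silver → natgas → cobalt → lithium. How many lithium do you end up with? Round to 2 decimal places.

250 silver × 0.394 = 98.5 natgas
98.5 natgas × 1.96 = 193.06 cobalt
193.06 cobalt × 0.612 = 118.15272 lithium

118.15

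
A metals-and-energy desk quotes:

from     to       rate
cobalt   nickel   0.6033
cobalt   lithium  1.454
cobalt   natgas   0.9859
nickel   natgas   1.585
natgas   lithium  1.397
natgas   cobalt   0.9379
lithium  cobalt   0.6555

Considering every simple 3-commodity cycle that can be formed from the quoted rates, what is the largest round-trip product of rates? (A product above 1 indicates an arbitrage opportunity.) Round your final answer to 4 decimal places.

0.9028

lithium→cobalt→natgas→lithium: 0.6555 × 0.9859 × 1.397 = 0.90282
cobalt→nickel→natgas→cobalt: 0.6033 × 1.585 × 0.9379 = 0.89685
Maximum is lithium→cobalt→natgas→lithium at 0.9028; no arbitrage — every cycle loses value.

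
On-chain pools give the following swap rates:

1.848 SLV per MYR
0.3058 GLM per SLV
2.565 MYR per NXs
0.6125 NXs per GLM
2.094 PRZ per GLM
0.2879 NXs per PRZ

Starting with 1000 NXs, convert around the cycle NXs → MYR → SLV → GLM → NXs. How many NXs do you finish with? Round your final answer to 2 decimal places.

887.84

1000 NXs × 2.565 = 2565 MYR
2565 MYR × 1.848 = 4740.12 SLV
4740.12 SLV × 0.3058 = 1449.528696 GLM
1449.528696 GLM × 0.6125 = 887.8363263 NXs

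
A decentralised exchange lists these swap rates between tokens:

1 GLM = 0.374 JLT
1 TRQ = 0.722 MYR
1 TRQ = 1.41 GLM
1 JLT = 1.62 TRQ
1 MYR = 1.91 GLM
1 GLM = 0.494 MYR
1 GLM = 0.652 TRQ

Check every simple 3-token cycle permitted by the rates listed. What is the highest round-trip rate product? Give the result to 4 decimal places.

GLM→TRQ→MYR→GLM: 0.652 × 0.722 × 1.91 = 0.89912
GLM→JLT→TRQ→GLM: 0.374 × 1.62 × 1.41 = 0.85429
Maximum is GLM→TRQ→MYR→GLM at 0.8991; no arbitrage — every cycle loses value.

0.8991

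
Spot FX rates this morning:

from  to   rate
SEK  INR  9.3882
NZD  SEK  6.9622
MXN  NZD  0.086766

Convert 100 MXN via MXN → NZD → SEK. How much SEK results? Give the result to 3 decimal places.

100 MXN × 0.086766 = 8.6766 NZD
8.6766 NZD × 6.9622 = 60.40822452 SEK

60.408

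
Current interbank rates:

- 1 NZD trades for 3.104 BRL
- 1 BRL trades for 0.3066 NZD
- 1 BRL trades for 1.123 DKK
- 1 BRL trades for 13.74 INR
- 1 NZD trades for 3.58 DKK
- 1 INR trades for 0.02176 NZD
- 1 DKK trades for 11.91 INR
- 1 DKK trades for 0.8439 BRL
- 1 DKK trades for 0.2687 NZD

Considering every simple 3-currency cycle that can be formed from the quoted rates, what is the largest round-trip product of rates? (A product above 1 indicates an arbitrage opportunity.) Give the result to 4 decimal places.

0.9366

DKK→NZD→BRL→DKK: 0.2687 × 3.104 × 1.123 = 0.93663
INR→NZD→BRL→INR: 0.02176 × 3.104 × 13.74 = 0.92804
DKK→INR→NZD→DKK: 11.91 × 0.02176 × 3.58 = 0.92780
DKK→BRL→NZD→DKK: 0.8439 × 0.3066 × 3.58 = 0.92629
Maximum is DKK→NZD→BRL→DKK at 0.9366; no arbitrage — every cycle loses value.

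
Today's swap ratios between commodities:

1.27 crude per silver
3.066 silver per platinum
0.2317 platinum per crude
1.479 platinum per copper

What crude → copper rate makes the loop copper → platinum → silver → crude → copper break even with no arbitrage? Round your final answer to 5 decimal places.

Known legs of the cycle: 1.479 × 3.066 × 1.27 = 5.75895978
For no arbitrage the full-cycle product must be 1, so the missing rate is 1 / 5.75895978 ≈ 0.1736425.

0.17364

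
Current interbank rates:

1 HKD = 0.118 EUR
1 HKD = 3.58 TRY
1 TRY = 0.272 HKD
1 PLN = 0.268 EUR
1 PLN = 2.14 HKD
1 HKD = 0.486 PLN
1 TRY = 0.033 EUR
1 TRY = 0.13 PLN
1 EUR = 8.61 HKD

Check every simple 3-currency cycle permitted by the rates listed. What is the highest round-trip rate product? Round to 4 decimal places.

HKD→PLN→EUR→HKD: 0.486 × 0.268 × 8.61 = 1.12144
HKD→TRY→EUR→HKD: 3.58 × 0.033 × 8.61 = 1.01719
HKD→TRY→PLN→HKD: 3.58 × 0.13 × 2.14 = 0.99596
Maximum is HKD→PLN→EUR→HKD at 1.1214; arbitrage exists.

1.1214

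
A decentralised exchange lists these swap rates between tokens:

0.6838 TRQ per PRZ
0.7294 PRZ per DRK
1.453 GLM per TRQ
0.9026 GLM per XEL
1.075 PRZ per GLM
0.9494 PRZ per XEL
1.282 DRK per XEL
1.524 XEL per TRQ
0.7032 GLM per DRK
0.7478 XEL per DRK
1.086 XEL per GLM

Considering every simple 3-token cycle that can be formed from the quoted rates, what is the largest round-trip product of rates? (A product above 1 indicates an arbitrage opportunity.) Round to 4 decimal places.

1.0681

TRQ→GLM→PRZ→TRQ: 1.453 × 1.075 × 0.6838 = 1.06808
TRQ→XEL→PRZ→TRQ: 1.524 × 0.9494 × 0.6838 = 0.98938
XEL→DRK→GLM→XEL: 1.282 × 0.7032 × 1.086 = 0.97903
Maximum is TRQ→GLM→PRZ→TRQ at 1.0681; arbitrage exists.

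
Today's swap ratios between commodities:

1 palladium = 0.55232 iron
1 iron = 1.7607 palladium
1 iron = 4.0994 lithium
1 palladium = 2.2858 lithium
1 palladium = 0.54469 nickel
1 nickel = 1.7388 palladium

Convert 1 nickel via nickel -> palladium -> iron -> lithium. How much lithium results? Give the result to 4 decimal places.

1 nickel × 1.7388 = 1.7388 palladium
1.7388 palladium × 0.55232 = 0.960374016 iron
0.960374016 iron × 4.0994 = 3.9369572411904 lithium

3.9370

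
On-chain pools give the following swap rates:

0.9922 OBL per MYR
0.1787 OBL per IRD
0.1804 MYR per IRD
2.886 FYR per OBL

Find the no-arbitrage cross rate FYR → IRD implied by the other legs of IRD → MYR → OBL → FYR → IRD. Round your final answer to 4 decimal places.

Known legs of the cycle: 0.1804 × 0.9922 × 2.886 = 0.51657345168
For no arbitrage the full-cycle product must be 1, so the missing rate is 1 / 0.51657345168 ≈ 1.935833.

1.9358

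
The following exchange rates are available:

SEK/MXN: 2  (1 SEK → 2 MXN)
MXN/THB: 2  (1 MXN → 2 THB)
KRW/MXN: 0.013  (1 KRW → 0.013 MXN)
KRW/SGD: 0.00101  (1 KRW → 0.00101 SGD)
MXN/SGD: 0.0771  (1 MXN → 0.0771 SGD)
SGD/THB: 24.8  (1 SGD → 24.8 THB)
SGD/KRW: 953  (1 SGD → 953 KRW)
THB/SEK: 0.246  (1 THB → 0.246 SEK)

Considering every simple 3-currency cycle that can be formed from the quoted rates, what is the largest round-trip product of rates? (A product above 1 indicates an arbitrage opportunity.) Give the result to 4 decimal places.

0.9840

MXN→THB→SEK→MXN: 2 × 0.246 × 2 = 0.98400
SGD→KRW→MXN→SGD: 953 × 0.013 × 0.0771 = 0.95519
Maximum is MXN→THB→SEK→MXN at 0.9840; no arbitrage — every cycle loses value.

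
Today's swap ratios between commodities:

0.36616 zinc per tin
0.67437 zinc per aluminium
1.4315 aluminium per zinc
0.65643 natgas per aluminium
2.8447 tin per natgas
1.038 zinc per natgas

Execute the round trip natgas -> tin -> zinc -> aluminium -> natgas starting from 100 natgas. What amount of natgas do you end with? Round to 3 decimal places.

100 natgas × 2.8447 = 284.47 tin
284.47 tin × 0.36616 = 104.1615352 zinc
104.1615352 zinc × 1.4315 = 149.1072376388 aluminium
149.1072376388 aluminium × 0.65643 = 97.878464003237484 natgas

97.878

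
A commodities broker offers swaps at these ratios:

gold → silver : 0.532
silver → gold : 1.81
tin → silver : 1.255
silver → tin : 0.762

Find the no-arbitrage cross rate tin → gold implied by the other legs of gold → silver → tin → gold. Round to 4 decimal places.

Known legs of the cycle: 0.532 × 0.762 = 0.405384
For no arbitrage the full-cycle product must be 1, so the missing rate is 1 / 0.405384 ≈ 2.466797.

2.4668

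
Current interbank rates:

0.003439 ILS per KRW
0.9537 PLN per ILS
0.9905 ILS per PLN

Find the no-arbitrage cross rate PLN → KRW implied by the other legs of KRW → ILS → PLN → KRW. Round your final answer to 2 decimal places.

304.90

Known legs of the cycle: 0.003439 × 0.9537 = 0.0032797743
For no arbitrage the full-cycle product must be 1, so the missing rate is 1 / 0.0032797743 ≈ 304.8990.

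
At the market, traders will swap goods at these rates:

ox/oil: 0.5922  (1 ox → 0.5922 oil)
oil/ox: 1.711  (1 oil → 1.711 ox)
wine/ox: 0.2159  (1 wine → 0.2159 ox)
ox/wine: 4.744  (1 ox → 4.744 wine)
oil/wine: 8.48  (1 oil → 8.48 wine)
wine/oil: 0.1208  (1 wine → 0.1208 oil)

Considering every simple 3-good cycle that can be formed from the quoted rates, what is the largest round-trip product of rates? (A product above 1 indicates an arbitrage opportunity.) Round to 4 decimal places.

1.0842

wine→ox→oil→wine: 0.2159 × 0.5922 × 8.48 = 1.08422
wine→oil→ox→wine: 0.1208 × 1.711 × 4.744 = 0.98053
Maximum is wine→ox→oil→wine at 1.0842; arbitrage exists.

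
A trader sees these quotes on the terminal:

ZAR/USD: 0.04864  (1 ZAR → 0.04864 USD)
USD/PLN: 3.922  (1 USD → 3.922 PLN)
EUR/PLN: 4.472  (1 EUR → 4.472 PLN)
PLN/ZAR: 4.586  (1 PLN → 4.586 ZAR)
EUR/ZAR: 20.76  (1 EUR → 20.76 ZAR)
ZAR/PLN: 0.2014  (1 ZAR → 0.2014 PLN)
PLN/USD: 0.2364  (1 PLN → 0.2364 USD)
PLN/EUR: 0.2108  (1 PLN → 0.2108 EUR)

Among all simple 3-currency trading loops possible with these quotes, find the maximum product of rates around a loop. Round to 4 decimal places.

0.8814

EUR→ZAR→PLN→EUR: 20.76 × 0.2014 × 0.2108 = 0.88137
PLN→ZAR→USD→PLN: 4.586 × 0.04864 × 3.922 = 0.87485
Maximum is EUR→ZAR→PLN→EUR at 0.8814; no arbitrage — every cycle loses value.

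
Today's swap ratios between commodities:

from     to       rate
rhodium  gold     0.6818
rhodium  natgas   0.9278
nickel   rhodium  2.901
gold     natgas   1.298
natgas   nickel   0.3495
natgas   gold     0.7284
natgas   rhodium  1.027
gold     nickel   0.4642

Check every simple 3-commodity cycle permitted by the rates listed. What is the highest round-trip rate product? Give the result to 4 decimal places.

nickel→rhodium→natgas→nickel: 2.901 × 0.9278 × 0.3495 = 0.94070
nickel→rhodium→gold→nickel: 2.901 × 0.6818 × 0.4642 = 0.91814
natgas→rhodium→gold→natgas: 1.027 × 0.6818 × 1.298 = 0.90887
Maximum is nickel→rhodium→natgas→nickel at 0.9407; no arbitrage — every cycle loses value.

0.9407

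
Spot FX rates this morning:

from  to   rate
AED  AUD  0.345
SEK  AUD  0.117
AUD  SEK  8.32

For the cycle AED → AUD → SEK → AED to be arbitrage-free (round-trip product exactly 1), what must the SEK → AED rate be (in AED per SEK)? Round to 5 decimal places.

0.34838

Known legs of the cycle: 0.345 × 8.32 = 2.8704
For no arbitrage the full-cycle product must be 1, so the missing rate is 1 / 2.8704 ≈ 0.3483835.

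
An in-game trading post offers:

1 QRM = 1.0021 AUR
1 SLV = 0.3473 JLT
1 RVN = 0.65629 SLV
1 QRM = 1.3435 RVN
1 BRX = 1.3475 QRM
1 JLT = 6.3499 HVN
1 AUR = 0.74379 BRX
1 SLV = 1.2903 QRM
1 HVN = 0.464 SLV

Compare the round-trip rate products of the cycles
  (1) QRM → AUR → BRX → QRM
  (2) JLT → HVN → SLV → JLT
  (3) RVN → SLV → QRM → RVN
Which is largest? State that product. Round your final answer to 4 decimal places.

1.1377

(1) 1.0021 × 0.74379 × 1.3475 = 1.00436
(2) 6.3499 × 0.464 × 0.3473 = 1.02327
(3) 0.65629 × 1.2903 × 1.3435 = 1.13769
Highest is cycle (3) at 1.1377 (>1, arbitrage).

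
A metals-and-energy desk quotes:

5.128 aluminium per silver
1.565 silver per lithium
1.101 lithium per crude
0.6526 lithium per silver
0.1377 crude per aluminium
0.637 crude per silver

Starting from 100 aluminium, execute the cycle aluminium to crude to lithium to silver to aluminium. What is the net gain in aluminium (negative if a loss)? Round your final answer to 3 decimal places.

21.670

100 aluminium × 0.1377 = 13.77 crude
13.77 crude × 1.101 = 15.16077 lithium
15.16077 lithium × 1.565 = 23.72660505 silver
23.72660505 silver × 5.128 = 121.6700306964 aluminium
Net change: 121.6700306964 − 100 = 21.6700306964 aluminium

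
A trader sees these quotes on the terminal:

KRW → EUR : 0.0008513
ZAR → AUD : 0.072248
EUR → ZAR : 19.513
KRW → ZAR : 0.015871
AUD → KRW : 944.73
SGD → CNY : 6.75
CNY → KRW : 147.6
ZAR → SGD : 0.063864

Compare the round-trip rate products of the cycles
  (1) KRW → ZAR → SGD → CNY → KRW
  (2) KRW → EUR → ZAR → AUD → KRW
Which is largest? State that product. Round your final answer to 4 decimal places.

1.1338

(1) 0.015871 × 0.063864 × 6.75 × 147.6 = 1.00984
(2) 0.0008513 × 19.513 × 0.072248 × 944.73 = 1.13381
Highest is cycle (2) at 1.1338 (>1, arbitrage).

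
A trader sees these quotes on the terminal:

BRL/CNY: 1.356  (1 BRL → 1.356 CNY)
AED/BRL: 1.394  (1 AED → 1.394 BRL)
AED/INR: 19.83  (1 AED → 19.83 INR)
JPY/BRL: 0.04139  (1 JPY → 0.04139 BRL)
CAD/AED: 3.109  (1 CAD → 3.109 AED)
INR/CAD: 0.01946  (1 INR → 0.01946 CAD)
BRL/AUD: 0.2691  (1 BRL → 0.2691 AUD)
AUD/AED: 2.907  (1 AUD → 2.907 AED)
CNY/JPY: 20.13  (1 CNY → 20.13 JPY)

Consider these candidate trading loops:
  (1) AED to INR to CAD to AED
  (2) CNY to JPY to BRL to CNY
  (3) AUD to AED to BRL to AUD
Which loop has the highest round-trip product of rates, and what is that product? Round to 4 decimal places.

1.1997

(1) 19.83 × 0.01946 × 3.109 = 1.19974
(2) 20.13 × 0.04139 × 1.356 = 1.12979
(3) 2.907 × 1.394 × 0.2691 = 1.09049
Highest is cycle (1) at 1.1997 (>1, arbitrage).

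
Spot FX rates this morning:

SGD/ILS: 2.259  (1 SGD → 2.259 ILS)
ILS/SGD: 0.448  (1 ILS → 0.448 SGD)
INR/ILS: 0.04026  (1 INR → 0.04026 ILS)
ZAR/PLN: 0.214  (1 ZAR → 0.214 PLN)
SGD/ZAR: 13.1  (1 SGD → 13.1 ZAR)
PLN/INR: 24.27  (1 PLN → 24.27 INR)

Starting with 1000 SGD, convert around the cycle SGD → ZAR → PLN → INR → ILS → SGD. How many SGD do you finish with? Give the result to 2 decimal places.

1227.18

1000 SGD × 13.1 = 13100 ZAR
13100 ZAR × 0.214 = 2803.4 PLN
2803.4 PLN × 24.27 = 68038.518 INR
68038.518 INR × 0.04026 = 2739.23073468 ILS
2739.23073468 ILS × 0.448 = 1227.17536913664 SGD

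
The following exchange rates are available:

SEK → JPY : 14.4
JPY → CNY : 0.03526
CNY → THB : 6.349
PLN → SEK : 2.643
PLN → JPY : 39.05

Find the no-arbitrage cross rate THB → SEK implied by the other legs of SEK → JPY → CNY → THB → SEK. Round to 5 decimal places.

0.31021

Known legs of the cycle: 14.4 × 0.03526 × 6.349 = 3.223666656
For no arbitrage the full-cycle product must be 1, so the missing rate is 1 / 3.223666656 ≈ 0.3102058.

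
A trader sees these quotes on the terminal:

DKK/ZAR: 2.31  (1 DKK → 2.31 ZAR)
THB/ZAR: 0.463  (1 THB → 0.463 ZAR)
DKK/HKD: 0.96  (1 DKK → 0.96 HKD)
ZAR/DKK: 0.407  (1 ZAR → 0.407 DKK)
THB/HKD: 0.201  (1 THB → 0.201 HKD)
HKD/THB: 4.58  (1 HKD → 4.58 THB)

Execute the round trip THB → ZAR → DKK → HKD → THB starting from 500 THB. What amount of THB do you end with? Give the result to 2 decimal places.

414.27

500 THB × 0.463 = 231.5 ZAR
231.5 ZAR × 0.407 = 94.2205 DKK
94.2205 DKK × 0.96 = 90.45168 HKD
90.45168 HKD × 4.58 = 414.2686944 THB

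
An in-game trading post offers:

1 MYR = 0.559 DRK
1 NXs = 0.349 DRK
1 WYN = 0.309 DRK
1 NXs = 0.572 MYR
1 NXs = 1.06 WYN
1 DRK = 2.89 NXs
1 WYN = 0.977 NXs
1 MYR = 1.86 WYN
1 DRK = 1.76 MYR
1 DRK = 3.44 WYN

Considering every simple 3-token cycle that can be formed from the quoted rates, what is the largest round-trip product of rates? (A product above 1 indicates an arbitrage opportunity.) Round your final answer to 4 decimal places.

DRK→WYN→NXs→DRK: 3.44 × 0.977 × 0.349 = 1.17295
WYN→NXs→MYR→WYN: 0.977 × 0.572 × 1.86 = 1.03945
DRK→MYR→WYN→DRK: 1.76 × 1.86 × 0.309 = 1.01154
DRK→NXs→WYN→DRK: 2.89 × 1.06 × 0.309 = 0.94659
DRK→NXs→MYR→DRK: 2.89 × 0.572 × 0.559 = 0.92407
Maximum is DRK→WYN→NXs→DRK at 1.1729; arbitrage exists.

1.1729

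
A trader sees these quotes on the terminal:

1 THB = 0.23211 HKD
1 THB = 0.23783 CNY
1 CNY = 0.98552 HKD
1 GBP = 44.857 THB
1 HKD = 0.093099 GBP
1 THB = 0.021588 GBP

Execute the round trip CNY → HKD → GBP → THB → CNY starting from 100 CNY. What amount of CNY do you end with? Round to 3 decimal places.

100 CNY × 0.98552 = 98.552 HKD
98.552 HKD × 0.093099 = 9.175092648 GBP
9.175092648 GBP × 44.857 = 411.567130911336 THB
411.567130911336 THB × 0.23783 = 97.88301074464304088 CNY

97.883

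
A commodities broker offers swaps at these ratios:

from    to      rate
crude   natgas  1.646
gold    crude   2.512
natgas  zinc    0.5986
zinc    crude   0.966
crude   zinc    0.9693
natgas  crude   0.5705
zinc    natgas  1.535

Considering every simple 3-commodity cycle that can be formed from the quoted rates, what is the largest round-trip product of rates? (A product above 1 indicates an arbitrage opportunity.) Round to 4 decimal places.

0.9518

zinc→crude→natgas→zinc: 0.966 × 1.646 × 0.5986 = 0.95180
zinc→natgas→crude→zinc: 1.535 × 0.5705 × 0.9693 = 0.84883
Maximum is zinc→crude→natgas→zinc at 0.9518; no arbitrage — every cycle loses value.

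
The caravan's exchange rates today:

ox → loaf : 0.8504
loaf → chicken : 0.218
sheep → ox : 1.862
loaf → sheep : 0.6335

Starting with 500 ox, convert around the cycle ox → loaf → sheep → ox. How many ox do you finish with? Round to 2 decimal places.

500 ox × 0.8504 = 425.2 loaf
425.2 loaf × 0.6335 = 269.3642 sheep
269.3642 sheep × 1.862 = 501.5561404 ox

501.56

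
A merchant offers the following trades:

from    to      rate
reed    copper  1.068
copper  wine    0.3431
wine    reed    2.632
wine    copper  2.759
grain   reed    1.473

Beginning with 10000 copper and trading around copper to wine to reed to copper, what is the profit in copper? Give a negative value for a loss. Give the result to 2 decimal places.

-355.54

10000 copper × 0.3431 = 3431 wine
3431 wine × 2.632 = 9030.392 reed
9030.392 reed × 1.068 = 9644.458656 copper
Net change: 9644.458656 − 10000 = -355.541344 copper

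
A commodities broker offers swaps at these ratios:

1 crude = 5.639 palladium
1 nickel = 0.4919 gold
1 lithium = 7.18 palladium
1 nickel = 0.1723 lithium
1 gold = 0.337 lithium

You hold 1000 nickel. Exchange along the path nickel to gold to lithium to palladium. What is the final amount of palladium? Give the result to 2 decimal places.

1000 nickel × 0.4919 = 491.9 gold
491.9 gold × 0.337 = 165.7703 lithium
165.7703 lithium × 7.18 = 1190.230754 palladium

1190.23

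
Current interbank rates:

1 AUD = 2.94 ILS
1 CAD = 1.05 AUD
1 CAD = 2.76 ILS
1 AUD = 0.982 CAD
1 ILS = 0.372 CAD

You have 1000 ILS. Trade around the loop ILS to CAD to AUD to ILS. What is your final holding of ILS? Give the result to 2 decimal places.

1000 ILS × 0.372 = 372 CAD
372 CAD × 1.05 = 390.6 AUD
390.6 AUD × 2.94 = 1148.364 ILS

1148.36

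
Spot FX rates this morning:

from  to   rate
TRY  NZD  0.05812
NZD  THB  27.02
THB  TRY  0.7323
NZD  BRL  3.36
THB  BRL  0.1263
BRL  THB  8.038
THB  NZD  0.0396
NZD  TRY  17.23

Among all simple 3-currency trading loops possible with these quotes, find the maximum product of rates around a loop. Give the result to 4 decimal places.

1.1500

TRY→NZD→THB→TRY: 0.05812 × 27.02 × 0.7323 = 1.15001
BRL→THB→NZD→BRL: 8.038 × 0.0396 × 3.36 = 1.06950
Maximum is TRY→NZD→THB→TRY at 1.1500; arbitrage exists.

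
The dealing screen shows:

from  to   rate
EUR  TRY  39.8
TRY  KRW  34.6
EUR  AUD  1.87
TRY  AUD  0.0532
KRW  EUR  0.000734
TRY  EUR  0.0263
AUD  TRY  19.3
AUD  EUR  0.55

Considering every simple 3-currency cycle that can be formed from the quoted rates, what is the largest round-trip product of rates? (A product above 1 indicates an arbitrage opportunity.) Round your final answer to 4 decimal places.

TRY→AUD→EUR→TRY: 0.0532 × 0.55 × 39.8 = 1.16455
TRY→KRW→EUR→TRY: 34.6 × 0.000734 × 39.8 = 1.01078
TRY→EUR→AUD→TRY: 0.0263 × 1.87 × 19.3 = 0.94919
Maximum is TRY→AUD→EUR→TRY at 1.1645; arbitrage exists.

1.1645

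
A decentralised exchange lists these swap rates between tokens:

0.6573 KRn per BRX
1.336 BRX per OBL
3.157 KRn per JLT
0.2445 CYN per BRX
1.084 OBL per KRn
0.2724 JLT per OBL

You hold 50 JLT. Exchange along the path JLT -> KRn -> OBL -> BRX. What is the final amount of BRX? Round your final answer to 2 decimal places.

228.60

50 JLT × 3.157 = 157.85 KRn
157.85 KRn × 1.084 = 171.1094 OBL
171.1094 OBL × 1.336 = 228.6021584 BRX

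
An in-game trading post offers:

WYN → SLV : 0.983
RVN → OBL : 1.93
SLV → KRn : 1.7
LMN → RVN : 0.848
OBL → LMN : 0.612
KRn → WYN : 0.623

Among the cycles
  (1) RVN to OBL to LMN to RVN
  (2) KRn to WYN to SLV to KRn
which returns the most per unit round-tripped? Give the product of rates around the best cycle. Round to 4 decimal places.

1.0411

(1) 1.93 × 0.612 × 0.848 = 1.00162
(2) 0.623 × 0.983 × 1.7 = 1.04110
Highest is cycle (2) at 1.0411 (>1, arbitrage).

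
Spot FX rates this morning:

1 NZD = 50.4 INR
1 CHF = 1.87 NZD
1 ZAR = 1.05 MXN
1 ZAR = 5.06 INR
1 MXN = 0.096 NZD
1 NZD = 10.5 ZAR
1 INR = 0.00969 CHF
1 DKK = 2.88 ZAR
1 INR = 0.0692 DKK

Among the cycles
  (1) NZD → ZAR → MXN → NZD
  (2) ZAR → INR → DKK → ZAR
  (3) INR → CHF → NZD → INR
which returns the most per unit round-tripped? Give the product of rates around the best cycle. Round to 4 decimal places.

(1) 10.5 × 1.05 × 0.096 = 1.05840
(2) 5.06 × 0.0692 × 2.88 = 1.00844
(3) 0.00969 × 1.87 × 50.4 = 0.91326
Highest is cycle (1) at 1.0584 (>1, arbitrage).

1.0584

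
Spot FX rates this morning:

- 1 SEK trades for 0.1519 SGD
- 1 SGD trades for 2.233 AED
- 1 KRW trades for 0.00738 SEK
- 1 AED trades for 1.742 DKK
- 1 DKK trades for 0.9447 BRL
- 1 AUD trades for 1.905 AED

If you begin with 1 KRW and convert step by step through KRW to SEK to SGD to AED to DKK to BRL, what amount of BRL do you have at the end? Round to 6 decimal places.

0.004120

1 KRW × 0.00738 = 0.00738 SEK
0.00738 SEK × 0.1519 = 0.001121022 SGD
0.001121022 SGD × 2.233 = 0.002503242126 AED
0.002503242126 AED × 1.742 = 0.004360647783492 DKK
0.004360647783492 DKK × 0.9447 = 0.0041195039610648924 BRL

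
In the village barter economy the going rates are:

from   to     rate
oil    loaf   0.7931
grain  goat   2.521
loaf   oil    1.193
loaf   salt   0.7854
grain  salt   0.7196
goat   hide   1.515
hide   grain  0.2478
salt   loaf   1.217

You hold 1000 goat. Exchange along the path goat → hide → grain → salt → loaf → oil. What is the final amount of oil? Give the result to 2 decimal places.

392.23

1000 goat × 1.515 = 1515 hide
1515 hide × 0.2478 = 375.417 grain
375.417 grain × 0.7196 = 270.1500732 salt
270.1500732 salt × 1.217 = 328.7726390844 loaf
328.7726390844 loaf × 1.193 = 392.2257584276892 oil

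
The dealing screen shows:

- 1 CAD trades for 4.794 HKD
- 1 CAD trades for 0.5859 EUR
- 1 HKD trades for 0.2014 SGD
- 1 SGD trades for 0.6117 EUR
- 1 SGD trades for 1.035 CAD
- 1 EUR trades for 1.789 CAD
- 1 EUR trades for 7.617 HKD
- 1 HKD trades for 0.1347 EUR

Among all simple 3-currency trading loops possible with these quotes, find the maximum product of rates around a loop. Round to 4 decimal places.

CAD→HKD→EUR→CAD: 4.794 × 0.1347 × 1.789 = 1.15525
CAD→HKD→SGD→CAD: 4.794 × 0.2014 × 1.035 = 0.99930
HKD→SGD→EUR→HKD: 0.2014 × 0.6117 × 7.617 = 0.93839
Maximum is CAD→HKD→EUR→CAD at 1.1552; arbitrage exists.

1.1552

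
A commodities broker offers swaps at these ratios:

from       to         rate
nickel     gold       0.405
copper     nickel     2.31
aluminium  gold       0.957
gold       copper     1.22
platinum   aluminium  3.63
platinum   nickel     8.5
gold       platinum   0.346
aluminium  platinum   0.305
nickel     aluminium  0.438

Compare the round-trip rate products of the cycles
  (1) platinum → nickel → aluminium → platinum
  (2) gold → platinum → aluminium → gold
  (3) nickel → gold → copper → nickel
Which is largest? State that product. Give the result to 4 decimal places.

1.2020

(1) 8.5 × 0.438 × 0.305 = 1.13552
(2) 0.346 × 3.63 × 0.957 = 1.20197
(3) 0.405 × 1.22 × 2.31 = 1.14137
Highest is cycle (2) at 1.2020 (>1, arbitrage).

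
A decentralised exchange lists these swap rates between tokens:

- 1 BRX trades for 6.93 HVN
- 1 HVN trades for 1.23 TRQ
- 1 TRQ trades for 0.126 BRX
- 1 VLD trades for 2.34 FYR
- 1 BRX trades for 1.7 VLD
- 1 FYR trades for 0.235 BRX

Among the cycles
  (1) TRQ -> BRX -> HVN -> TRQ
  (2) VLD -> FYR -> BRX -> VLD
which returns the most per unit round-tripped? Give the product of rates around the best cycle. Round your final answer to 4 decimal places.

(1) 0.126 × 6.93 × 1.23 = 1.07401
(2) 2.34 × 0.235 × 1.7 = 0.93483
Highest is cycle (1) at 1.0740 (>1, arbitrage).

1.0740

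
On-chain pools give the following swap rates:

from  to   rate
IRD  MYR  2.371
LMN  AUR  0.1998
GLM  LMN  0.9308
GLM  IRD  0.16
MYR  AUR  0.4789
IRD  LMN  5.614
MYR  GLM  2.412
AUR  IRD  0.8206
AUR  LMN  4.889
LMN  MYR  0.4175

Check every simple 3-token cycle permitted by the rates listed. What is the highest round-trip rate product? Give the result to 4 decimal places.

0.9775

LMN→MYR→AUR→LMN: 0.4175 × 0.4789 × 4.889 = 0.97751
LMN→MYR→GLM→LMN: 0.4175 × 2.412 × 0.9308 = 0.93732
IRD→MYR→AUR→IRD: 2.371 × 0.4789 × 0.8206 = 0.93177
IRD→LMN→AUR→IRD: 5.614 × 0.1998 × 0.8206 = 0.92045
IRD→MYR→GLM→IRD: 2.371 × 2.412 × 0.16 = 0.91502
Maximum is LMN→MYR→AUR→LMN at 0.9775; no arbitrage — every cycle loses value.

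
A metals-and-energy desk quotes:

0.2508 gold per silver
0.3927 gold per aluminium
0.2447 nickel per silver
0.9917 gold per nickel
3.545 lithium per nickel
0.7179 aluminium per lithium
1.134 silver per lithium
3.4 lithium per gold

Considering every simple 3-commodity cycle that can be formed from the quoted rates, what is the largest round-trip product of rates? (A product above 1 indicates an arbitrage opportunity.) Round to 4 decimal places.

lithium→silver→nickel→lithium: 1.134 × 0.2447 × 3.545 = 0.98370
lithium→silver→gold→lithium: 1.134 × 0.2508 × 3.4 = 0.96698
lithium→aluminium→gold→lithium: 0.7179 × 0.3927 × 3.4 = 0.95853
Maximum is lithium→silver→nickel→lithium at 0.9837; no arbitrage — every cycle loses value.

0.9837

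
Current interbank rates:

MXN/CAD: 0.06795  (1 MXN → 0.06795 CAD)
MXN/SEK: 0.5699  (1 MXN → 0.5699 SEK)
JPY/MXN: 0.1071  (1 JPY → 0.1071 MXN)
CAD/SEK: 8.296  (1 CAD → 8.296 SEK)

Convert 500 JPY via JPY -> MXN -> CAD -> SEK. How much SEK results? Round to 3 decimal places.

500 JPY × 0.1071 = 53.55 MXN
53.55 MXN × 0.06795 = 3.6387225 CAD
3.6387225 CAD × 8.296 = 30.18684186 SEK

30.187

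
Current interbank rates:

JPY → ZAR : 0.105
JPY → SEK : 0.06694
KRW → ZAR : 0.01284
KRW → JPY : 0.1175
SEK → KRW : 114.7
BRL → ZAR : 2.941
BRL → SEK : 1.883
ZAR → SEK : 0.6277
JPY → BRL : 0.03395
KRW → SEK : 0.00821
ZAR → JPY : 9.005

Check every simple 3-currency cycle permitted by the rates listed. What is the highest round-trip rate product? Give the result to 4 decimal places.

0.9244

SEK→KRW→ZAR→SEK: 114.7 × 0.01284 × 0.6277 = 0.92444
SEK→KRW→JPY→SEK: 114.7 × 0.1175 × 0.06694 = 0.90217
BRL→ZAR→JPY→BRL: 2.941 × 9.005 × 0.03395 = 0.89912
Maximum is SEK→KRW→ZAR→SEK at 0.9244; no arbitrage — every cycle loses value.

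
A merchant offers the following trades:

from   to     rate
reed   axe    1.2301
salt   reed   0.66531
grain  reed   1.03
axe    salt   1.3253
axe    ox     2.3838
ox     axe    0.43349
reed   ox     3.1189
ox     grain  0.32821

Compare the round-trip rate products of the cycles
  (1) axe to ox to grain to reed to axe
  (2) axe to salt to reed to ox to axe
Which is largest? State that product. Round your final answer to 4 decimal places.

1.1921

(1) 2.3838 × 0.32821 × 1.03 × 1.2301 = 0.99129
(2) 1.3253 × 0.66531 × 3.1189 × 0.43349 = 1.19212
Highest is cycle (2) at 1.1921 (>1, arbitrage).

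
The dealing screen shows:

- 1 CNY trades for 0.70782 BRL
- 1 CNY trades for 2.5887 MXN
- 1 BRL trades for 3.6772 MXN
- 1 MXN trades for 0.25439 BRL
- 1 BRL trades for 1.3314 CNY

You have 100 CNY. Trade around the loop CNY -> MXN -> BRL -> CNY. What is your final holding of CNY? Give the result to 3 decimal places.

87.678

100 CNY × 2.5887 = 258.87 MXN
258.87 MXN × 0.25439 = 65.8539393 BRL
65.8539393 BRL × 1.3314 = 87.67793478402 CNY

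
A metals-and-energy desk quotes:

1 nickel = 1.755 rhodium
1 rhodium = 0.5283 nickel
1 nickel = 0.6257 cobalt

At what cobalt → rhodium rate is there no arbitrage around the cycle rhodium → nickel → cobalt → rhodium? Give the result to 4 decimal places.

3.0252

Known legs of the cycle: 0.5283 × 0.6257 = 0.33055731
For no arbitrage the full-cycle product must be 1, so the missing rate is 1 / 0.33055731 ≈ 3.025194.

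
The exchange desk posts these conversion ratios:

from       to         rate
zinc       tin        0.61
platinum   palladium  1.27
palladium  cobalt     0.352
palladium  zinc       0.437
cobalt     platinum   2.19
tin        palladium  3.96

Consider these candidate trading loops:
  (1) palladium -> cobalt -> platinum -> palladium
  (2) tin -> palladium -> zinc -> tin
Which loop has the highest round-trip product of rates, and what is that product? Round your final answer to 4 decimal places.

1.0556

(1) 0.352 × 2.19 × 1.27 = 0.97902
(2) 3.96 × 0.437 × 0.61 = 1.05562
Highest is cycle (2) at 1.0556 (>1, arbitrage).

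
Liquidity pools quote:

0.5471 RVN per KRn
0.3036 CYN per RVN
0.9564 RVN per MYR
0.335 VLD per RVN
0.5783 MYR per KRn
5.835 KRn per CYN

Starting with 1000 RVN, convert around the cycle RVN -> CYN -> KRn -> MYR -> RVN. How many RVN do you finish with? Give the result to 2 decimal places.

979.80

1000 RVN × 0.3036 = 303.6 CYN
303.6 CYN × 5.835 = 1771.506 KRn
1771.506 KRn × 0.5783 = 1024.4619198 MYR
1024.4619198 MYR × 0.9564 = 979.79538009672 RVN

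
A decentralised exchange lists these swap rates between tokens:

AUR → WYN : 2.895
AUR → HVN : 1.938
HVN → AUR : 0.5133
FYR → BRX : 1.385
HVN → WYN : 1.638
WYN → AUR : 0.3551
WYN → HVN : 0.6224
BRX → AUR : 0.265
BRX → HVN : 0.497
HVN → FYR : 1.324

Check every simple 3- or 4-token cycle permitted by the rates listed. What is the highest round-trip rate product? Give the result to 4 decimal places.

1.1272

AUR→HVN→WYN→AUR: 1.938 × 1.638 × 0.3551 = 1.12725
AUR→HVN→FYR→BRX→AUR: 1.938 × 1.324 × 1.385 × 0.265 = 0.94175
AUR→WYN→HVN→AUR: 2.895 × 0.6224 × 0.5133 = 0.92489
HVN→FYR→BRX→HVN: 1.324 × 1.385 × 0.497 = 0.91137
Maximum is AUR→HVN→WYN→AUR at 1.1272; arbitrage exists.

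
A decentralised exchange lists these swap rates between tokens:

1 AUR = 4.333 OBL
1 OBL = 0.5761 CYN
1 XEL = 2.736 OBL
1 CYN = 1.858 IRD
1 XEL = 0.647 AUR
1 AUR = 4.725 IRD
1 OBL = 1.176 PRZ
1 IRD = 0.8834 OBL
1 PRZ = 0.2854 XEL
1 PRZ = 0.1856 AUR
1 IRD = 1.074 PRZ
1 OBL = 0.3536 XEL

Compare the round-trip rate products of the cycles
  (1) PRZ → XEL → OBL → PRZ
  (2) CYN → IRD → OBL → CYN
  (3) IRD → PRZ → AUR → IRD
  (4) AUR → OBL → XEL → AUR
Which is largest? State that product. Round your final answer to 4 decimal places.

0.9913

(1) 0.2854 × 2.736 × 1.176 = 0.91828
(2) 1.858 × 0.8834 × 0.5761 = 0.94559
(3) 1.074 × 0.1856 × 4.725 = 0.94186
(4) 4.333 × 0.3536 × 0.647 = 0.99130
Highest is cycle (4) at 0.9913 (≤1, no arbitrage).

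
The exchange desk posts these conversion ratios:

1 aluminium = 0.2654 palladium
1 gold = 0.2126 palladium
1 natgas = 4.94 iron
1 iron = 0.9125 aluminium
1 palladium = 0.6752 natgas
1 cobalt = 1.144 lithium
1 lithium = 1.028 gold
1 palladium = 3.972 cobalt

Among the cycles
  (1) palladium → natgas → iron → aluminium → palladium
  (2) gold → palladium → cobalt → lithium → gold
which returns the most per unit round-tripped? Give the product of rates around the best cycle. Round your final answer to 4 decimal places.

0.9931

(1) 0.6752 × 4.94 × 0.9125 × 0.2654 = 0.80778
(2) 0.2126 × 3.972 × 1.144 × 1.028 = 0.99310
Highest is cycle (2) at 0.9931 (≤1, no arbitrage).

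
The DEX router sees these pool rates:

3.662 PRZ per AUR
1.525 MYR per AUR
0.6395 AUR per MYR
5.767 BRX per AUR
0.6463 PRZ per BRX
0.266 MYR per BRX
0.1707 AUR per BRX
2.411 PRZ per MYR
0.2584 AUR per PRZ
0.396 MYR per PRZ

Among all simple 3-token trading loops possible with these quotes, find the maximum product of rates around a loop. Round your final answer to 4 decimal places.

0.9810

MYR→AUR→BRX→MYR: 0.6395 × 5.767 × 0.266 = 0.98101
PRZ→AUR→BRX→PRZ: 0.2584 × 5.767 × 0.6463 = 0.96311
PRZ→AUR→MYR→PRZ: 0.2584 × 1.525 × 2.411 = 0.95008
PRZ→MYR→AUR→PRZ: 0.396 × 0.6395 × 3.662 = 0.92737
Maximum is MYR→AUR→BRX→MYR at 0.9810; no arbitrage — every cycle loses value.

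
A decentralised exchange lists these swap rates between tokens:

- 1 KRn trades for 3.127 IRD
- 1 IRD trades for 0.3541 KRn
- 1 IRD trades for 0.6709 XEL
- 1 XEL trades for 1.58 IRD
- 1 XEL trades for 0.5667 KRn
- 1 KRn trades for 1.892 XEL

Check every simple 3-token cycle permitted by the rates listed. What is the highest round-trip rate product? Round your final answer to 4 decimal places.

1.1889

KRn→IRD→XEL→KRn: 3.127 × 0.6709 × 0.5667 = 1.18888
KRn→XEL→IRD→KRn: 1.892 × 1.58 × 0.3541 = 1.05853
Maximum is KRn→IRD→XEL→KRn at 1.1889; arbitrage exists.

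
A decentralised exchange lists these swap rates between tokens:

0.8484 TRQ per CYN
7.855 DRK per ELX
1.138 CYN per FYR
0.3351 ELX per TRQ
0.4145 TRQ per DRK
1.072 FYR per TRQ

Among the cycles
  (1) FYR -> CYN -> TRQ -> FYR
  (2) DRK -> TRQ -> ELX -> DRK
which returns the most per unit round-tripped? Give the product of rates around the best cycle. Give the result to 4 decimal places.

(1) 1.138 × 0.8484 × 1.072 = 1.03499
(2) 0.4145 × 0.3351 × 7.855 = 1.09105
Highest is cycle (2) at 1.0911 (>1, arbitrage).

1.0911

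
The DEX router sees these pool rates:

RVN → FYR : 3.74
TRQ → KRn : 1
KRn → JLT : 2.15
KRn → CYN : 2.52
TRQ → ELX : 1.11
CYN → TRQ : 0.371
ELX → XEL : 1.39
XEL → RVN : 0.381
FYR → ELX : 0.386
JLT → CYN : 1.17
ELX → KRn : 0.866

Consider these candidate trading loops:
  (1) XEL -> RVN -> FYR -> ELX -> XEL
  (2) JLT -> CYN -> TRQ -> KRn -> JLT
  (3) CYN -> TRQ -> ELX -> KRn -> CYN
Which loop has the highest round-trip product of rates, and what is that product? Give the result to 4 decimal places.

0.9333

(1) 0.381 × 3.74 × 0.386 × 1.39 = 0.76454
(2) 1.17 × 0.371 × 1 × 2.15 = 0.93325
(3) 0.371 × 1.11 × 0.866 × 2.52 = 0.89870
Highest is cycle (2) at 0.9333 (≤1, no arbitrage).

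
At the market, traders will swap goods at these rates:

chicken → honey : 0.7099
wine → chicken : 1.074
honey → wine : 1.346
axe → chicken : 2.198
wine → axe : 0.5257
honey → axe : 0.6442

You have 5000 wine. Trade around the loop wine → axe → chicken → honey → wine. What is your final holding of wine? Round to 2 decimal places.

5520.49

5000 wine × 0.5257 = 2628.5 axe
2628.5 axe × 2.198 = 5777.443 chicken
5777.443 chicken × 0.7099 = 4101.4067857 honey
4101.4067857 honey × 1.346 = 5520.4935335522 wine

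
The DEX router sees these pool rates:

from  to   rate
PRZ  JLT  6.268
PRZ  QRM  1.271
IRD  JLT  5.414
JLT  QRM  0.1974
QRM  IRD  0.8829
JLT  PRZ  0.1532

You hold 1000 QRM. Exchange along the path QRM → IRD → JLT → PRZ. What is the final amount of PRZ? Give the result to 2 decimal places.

732.30

1000 QRM × 0.8829 = 882.9 IRD
882.9 IRD × 5.414 = 4780.0206 JLT
4780.0206 JLT × 0.1532 = 732.29915592 PRZ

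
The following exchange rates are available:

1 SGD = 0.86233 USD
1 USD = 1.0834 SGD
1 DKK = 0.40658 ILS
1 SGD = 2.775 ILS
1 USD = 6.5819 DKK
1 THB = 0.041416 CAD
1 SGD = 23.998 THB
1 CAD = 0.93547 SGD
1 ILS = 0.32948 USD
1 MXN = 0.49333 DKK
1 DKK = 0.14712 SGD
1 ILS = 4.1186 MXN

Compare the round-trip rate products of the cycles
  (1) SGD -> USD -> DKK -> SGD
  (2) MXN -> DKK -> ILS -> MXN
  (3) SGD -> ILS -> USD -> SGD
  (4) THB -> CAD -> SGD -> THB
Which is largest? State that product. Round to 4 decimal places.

(1) 0.86233 × 6.5819 × 0.14712 = 0.83502
(2) 0.49333 × 0.40658 × 4.1186 = 0.82610
(3) 2.775 × 0.32948 × 1.0834 = 0.99056
(4) 0.041416 × 0.93547 × 23.998 = 0.92976
Highest is cycle (3) at 0.9906 (≤1, no arbitrage).

0.9906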